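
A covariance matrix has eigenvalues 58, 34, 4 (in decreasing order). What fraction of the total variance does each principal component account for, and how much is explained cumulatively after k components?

Step 1 — total variance = trace(Sigma) = Σ λ_i = 58 + 34 + 4 = 96.

Step 2 — fraction explained by component i = λ_i / Σ λ:
  PC1: 58/96 = 0.6042
  PC2: 34/96 = 0.3542
  PC3: 4/96 = 0.0417

Step 3 — cumulative fraction after k components = (λ_1 + ... + λ_k) / Σ λ:
  k = 1: 58/96 = 0.6042
  k = 2: (58 + 34)/96 = 92/96 = 0.9583
  k = 3: (58 + 34 + 4)/96 = 96/96 = 1

Summary (fraction, with percent):

explained: PC1 0.6042 (60.42%), PC2 0.3542 (35.42%), PC3 0.0417 (4.17%);  cumulative: 0.6042, 0.9583, 1


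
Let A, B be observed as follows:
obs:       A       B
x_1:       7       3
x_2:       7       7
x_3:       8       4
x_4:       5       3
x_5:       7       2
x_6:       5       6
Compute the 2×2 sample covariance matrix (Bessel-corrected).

Step 1 — column means:
  mean(A) = (7 + 7 + 8 + 5 + 7 + 5) / 6 = 39/6 = 6.5
  mean(B) = (3 + 7 + 4 + 3 + 2 + 6) / 6 = 25/6 = 4.1667

Step 2 — sample covariance S[i,j] = (1/(n-1)) · Σ_k (x_{k,i} - mean_i) · (x_{k,j} - mean_j), with n-1 = 5.
  S[A,A] = ((0.5)·(0.5) + (0.5)·(0.5) + (1.5)·(1.5) + (-1.5)·(-1.5) + (0.5)·(0.5) + (-1.5)·(-1.5)) / 5 = 7.5/5 = 1.5
  S[A,B] = ((0.5)·(-1.1667) + (0.5)·(2.8333) + (1.5)·(-0.1667) + (-1.5)·(-1.1667) + (0.5)·(-2.1667) + (-1.5)·(1.8333)) / 5 = -1.5/5 = -0.3
  S[B,B] = ((-1.1667)·(-1.1667) + (2.8333)·(2.8333) + (-0.1667)·(-0.1667) + (-1.1667)·(-1.1667) + (-2.1667)·(-2.1667) + (1.8333)·(1.8333)) / 5 = 18.8333/5 = 3.7667

S is symmetric (S[j,i] = S[i,j]). Assembling:

S = [[1.5, -0.3],
 [-0.3, 3.7667]]


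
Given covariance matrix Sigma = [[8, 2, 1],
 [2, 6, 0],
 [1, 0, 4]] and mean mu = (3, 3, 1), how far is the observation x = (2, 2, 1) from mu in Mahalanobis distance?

Step 1 — centre the observation: (x - mu) = (-1, -1, 0).

Step 2 — invert Sigma (cofactor / det for 3×3, or solve directly):
  Sigma^{-1} = [[0.1412, -0.0471, -0.0353],
 [-0.0471, 0.1824, 0.0118],
 [-0.0353, 0.0118, 0.2588]].

Step 3 — form the quadratic (x - mu)^T · Sigma^{-1} · (x - mu):
  Sigma^{-1} · (x - mu) = (-0.0941, -0.1353, 0.0235).
  (x - mu)^T · [Sigma^{-1} · (x - mu)] = (-1)·(-0.0941) + (-1)·(-0.1353) + (0)·(0.0235) = 0.2294.

Step 4 — take square root: d = √(0.2294) ≈ 0.479.

d(x, mu) = √(0.2294) ≈ 0.479


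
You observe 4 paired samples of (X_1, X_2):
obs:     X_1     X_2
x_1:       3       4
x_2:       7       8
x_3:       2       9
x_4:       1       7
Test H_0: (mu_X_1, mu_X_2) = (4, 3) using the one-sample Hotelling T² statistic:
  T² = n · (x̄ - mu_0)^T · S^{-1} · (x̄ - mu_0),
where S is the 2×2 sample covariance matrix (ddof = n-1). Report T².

Step 1 — sample mean vector:
  mean(X_1) = (3 + 7 + 2 + 1) / 4 = 13/4 = 3.25
  mean(X_2) = (4 + 8 + 9 + 7) / 4 = 28/4 = 7
  x̄ = (3.25, 7),  deviation x̄ - mu_0 = (3.25, 7) - (4, 3) = (-0.75, 4).

Step 2 — sample covariance matrix, S[i,j] = (1/(n-1)) · Σ_k (x_{k,i} - mean_i) · (x_{k,j} - mean_j), divisor n-1 = 3:
  S[X_1,X_1] = ((-0.25)·(-0.25) + (3.75)·(3.75) + (-1.25)·(-1.25) + (-2.25)·(-2.25)) / 3 = 20.75/3 = 6.9167
  S[X_1,X_2] = ((-0.25)·(-3) + (3.75)·(1) + (-1.25)·(2) + (-2.25)·(0)) / 3 = 2/3 = 0.6667
  S[X_2,X_2] = ((-3)·(-3) + (1)·(1) + (2)·(2) + (0)·(0)) / 3 = 14/3 = 4.6667
  S = [[6.9167, 0.6667],
 [0.6667, 4.6667]].

Step 3 — invert S. det(S) = 6.9167·4.6667 - (0.6667)² = 31.8333.
  S^{-1} = (1/det) · [[d, -b], [-b, a]] = [[0.1466, -0.0209],
 [-0.0209, 0.2173]].

Step 4 — quadratic form (x̄ - mu_0)^T · S^{-1} · (x̄ - mu_0):
  S^{-1} · (x̄ - mu_0) = (-0.1937, 0.8848),
  (x̄ - mu_0)^T · [...] = (-0.75)·(-0.1937) + (4)·(0.8848) = 3.6846.

Step 5 — scale by n: T² = 4 · 3.6846 = 14.7382.

T² ≈ 14.7382


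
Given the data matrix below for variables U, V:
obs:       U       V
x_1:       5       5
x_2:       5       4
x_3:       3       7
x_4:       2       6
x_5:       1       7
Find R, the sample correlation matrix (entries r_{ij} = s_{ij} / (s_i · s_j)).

Step 1 — column means:
  mean(U) = (5 + 5 + 3 + 2 + 1) / 5 = 16/5 = 3.2
  mean(V) = (5 + 4 + 7 + 6 + 7) / 5 = 29/5 = 5.8

Step 2 — sample variances and covariances s[i,j] = (1/(n-1)) · Σ_k (x_{k,i} - mean_i) · (x_{k,j} - mean_j), with n-1 = 4:
  s[U,U] = ((1.8)·(1.8) + (1.8)·(1.8) + (-0.2)·(-0.2) + (-1.2)·(-1.2) + (-2.2)·(-2.2)) / 4 = 12.8/4 = 3.2
  s[U,V] = ((1.8)·(-0.8) + (1.8)·(-1.8) + (-0.2)·(1.2) + (-1.2)·(0.2) + (-2.2)·(1.2)) / 4 = -7.8/4 = -1.95
  s[V,V] = ((-0.8)·(-0.8) + (-1.8)·(-1.8) + (1.2)·(1.2) + (0.2)·(0.2) + (1.2)·(1.2)) / 4 = 6.8/4 = 1.7
  Sample standard deviations s_i = √(s[i,i]):
  s(U) = √(3.2) = 1.7889
  s(V) = √(1.7) = 1.3038

Step 3 — r_{ij} = s_{ij} / (s_i · s_j):
  r[U,U] = 1 (diagonal).
  r[U,V] = -1.95 / (1.7889 · 1.3038) = -1.95 / 2.3324 = -0.8361
  r[V,V] = 1 (diagonal).

R is symmetric with unit diagonal. Assembling:

R = [[1, -0.8361],
 [-0.8361, 1]]


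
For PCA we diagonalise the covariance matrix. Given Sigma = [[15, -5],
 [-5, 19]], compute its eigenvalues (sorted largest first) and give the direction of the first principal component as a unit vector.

Step 1 — characteristic polynomial of 2×2 Sigma:
  det(Sigma - λI) = λ² - trace · λ + det = 0.
  trace = 15 + 19 = 34, det = 15·19 - (-5)² = 260.
Step 2 — discriminant:
  Δ = trace² - 4·det = 1156 - 1040 = 116.
Step 3 — eigenvalues:
  λ = (trace ± √Δ)/2 = (34 ± 10.7703)/2,
  λ_1 = 22.3852,  λ_2 = 11.6148.

Step 4 — unit eigenvector for λ_1: solve (Sigma - λ_1 I)v = 0. First row:
  (15 - 22.3852)·v_x + (-5)·v_y = 0, i.e. (-7.3852)·v_x + (-5)·v_y = 0,
  so v ∝ (b, λ_1 - a) = (-5, 7.3852); multiply by -1 so the first entry is positive: u = (5, -7.3852).
  ||u|| = √((5)² + (-7.3852)²) = √(79.5407) ≈ 8.9186,
  v_1 = u/||u|| ≈ (0.5606, -0.8281) (||v_1|| = 1).

λ_1 = 22.3852,  λ_2 = 11.6148;  v_1 ≈ (0.5606, -0.8281)


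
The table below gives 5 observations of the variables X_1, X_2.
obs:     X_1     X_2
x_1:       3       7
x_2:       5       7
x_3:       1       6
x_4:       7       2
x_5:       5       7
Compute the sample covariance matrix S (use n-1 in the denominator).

Step 1 — column means:
  mean(X_1) = (3 + 5 + 1 + 7 + 5) / 5 = 21/5 = 4.2
  mean(X_2) = (7 + 7 + 6 + 2 + 7) / 5 = 29/5 = 5.8

Step 2 — sample covariance S[i,j] = (1/(n-1)) · Σ_k (x_{k,i} - mean_i) · (x_{k,j} - mean_j), with n-1 = 4.
  S[X_1,X_1] = ((-1.2)·(-1.2) + (0.8)·(0.8) + (-3.2)·(-3.2) + (2.8)·(2.8) + (0.8)·(0.8)) / 4 = 20.8/4 = 5.2
  S[X_1,X_2] = ((-1.2)·(1.2) + (0.8)·(1.2) + (-3.2)·(0.2) + (2.8)·(-3.8) + (0.8)·(1.2)) / 4 = -10.8/4 = -2.7
  S[X_2,X_2] = ((1.2)·(1.2) + (1.2)·(1.2) + (0.2)·(0.2) + (-3.8)·(-3.8) + (1.2)·(1.2)) / 4 = 18.8/4 = 4.7

S is symmetric (S[j,i] = S[i,j]). Assembling:

S = [[5.2, -2.7],
 [-2.7, 4.7]]


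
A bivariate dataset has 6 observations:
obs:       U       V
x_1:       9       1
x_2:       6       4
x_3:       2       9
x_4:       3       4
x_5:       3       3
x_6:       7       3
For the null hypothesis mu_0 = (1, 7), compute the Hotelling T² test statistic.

Step 1 — sample mean vector:
  mean(U) = (9 + 6 + 2 + 3 + 3 + 7) / 6 = 30/6 = 5
  mean(V) = (1 + 4 + 9 + 4 + 3 + 3) / 6 = 24/6 = 4
  x̄ = (5, 4),  deviation x̄ - mu_0 = (5, 4) - (1, 7) = (4, -3).

Step 2 — sample covariance matrix, S[i,j] = (1/(n-1)) · Σ_k (x_{k,i} - mean_i) · (x_{k,j} - mean_j), divisor n-1 = 5:
  S[U,U] = ((4)·(4) + (1)·(1) + (-3)·(-3) + (-2)·(-2) + (-2)·(-2) + (2)·(2)) / 5 = 38/5 = 7.6
  S[U,V] = ((4)·(-3) + (1)·(0) + (-3)·(5) + (-2)·(0) + (-2)·(-1) + (2)·(-1)) / 5 = -27/5 = -5.4
  S[V,V] = ((-3)·(-3) + (0)·(0) + (5)·(5) + (0)·(0) + (-1)·(-1) + (-1)·(-1)) / 5 = 36/5 = 7.2
  S = [[7.6, -5.4],
 [-5.4, 7.2]].

Step 3 — invert S. det(S) = 7.6·7.2 - (-5.4)² = 25.56.
  S^{-1} = (1/det) · [[d, -b], [-b, a]] = [[0.2817, 0.2113],
 [0.2113, 0.2973]].

Step 4 — quadratic form (x̄ - mu_0)^T · S^{-1} · (x̄ - mu_0):
  S^{-1} · (x̄ - mu_0) = (0.493, -0.0469),
  (x̄ - mu_0)^T · [...] = (4)·(0.493) + (-3)·(-0.0469) = 2.1127.

Step 5 — scale by n: T² = 6 · 2.1127 = 12.6761.

T² ≈ 12.6761


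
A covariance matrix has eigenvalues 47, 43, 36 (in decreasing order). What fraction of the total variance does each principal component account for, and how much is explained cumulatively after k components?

Step 1 — total variance = trace(Sigma) = Σ λ_i = 47 + 43 + 36 = 126.

Step 2 — fraction explained by component i = λ_i / Σ λ:
  PC1: 47/126 = 0.373
  PC2: 43/126 = 0.3413
  PC3: 36/126 = 0.2857

Step 3 — cumulative fraction after k components = (λ_1 + ... + λ_k) / Σ λ:
  k = 1: 47/126 = 0.373
  k = 2: (47 + 43)/126 = 90/126 = 0.7143
  k = 3: (47 + 43 + 36)/126 = 126/126 = 1

Summary (fraction, with percent):

explained: PC1 0.373 (37.3%), PC2 0.3413 (34.13%), PC3 0.2857 (28.57%);  cumulative: 0.373, 0.7143, 1


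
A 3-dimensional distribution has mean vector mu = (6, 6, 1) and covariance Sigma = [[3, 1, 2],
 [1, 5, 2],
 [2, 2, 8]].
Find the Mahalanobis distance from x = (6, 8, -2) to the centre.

Step 1 — centre the observation: (x - mu) = (0, 2, -3).

Step 2 — invert Sigma (cofactor / det for 3×3, or solve directly):
  Sigma^{-1} = [[0.4091, -0.0455, -0.0909],
 [-0.0455, 0.2273, -0.0455],
 [-0.0909, -0.0455, 0.1591]].

Step 3 — form the quadratic (x - mu)^T · Sigma^{-1} · (x - mu):
  Sigma^{-1} · (x - mu) = (0.1818, 0.5909, -0.5682).
  (x - mu)^T · [Sigma^{-1} · (x - mu)] = (0)·(0.1818) + (2)·(0.5909) + (-3)·(-0.5682) = 2.8864.

Step 4 — take square root: d = √(2.8864) ≈ 1.6989.

d(x, mu) = √(2.8864) ≈ 1.6989


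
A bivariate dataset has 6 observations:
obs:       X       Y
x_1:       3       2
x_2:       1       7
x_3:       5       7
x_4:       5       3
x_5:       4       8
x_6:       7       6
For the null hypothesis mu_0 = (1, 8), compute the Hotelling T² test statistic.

Step 1 — sample mean vector:
  mean(X) = (3 + 1 + 5 + 5 + 4 + 7) / 6 = 25/6 = 4.1667
  mean(Y) = (2 + 7 + 7 + 3 + 8 + 6) / 6 = 33/6 = 5.5
  x̄ = (4.1667, 5.5),  deviation x̄ - mu_0 = (4.1667, 5.5) - (1, 8) = (3.1667, -2.5).

Step 2 — sample covariance matrix, S[i,j] = (1/(n-1)) · Σ_k (x_{k,i} - mean_i) · (x_{k,j} - mean_j), divisor n-1 = 5:
  S[X,X] = ((-1.1667)·(-1.1667) + (-3.1667)·(-3.1667) + (0.8333)·(0.8333) + (0.8333)·(0.8333) + (-0.1667)·(-0.1667) + (2.8333)·(2.8333)) / 5 = 20.8333/5 = 4.1667
  S[X,Y] = ((-1.1667)·(-3.5) + (-3.1667)·(1.5) + (0.8333)·(1.5) + (0.8333)·(-2.5) + (-0.1667)·(2.5) + (2.8333)·(0.5)) / 5 = -0.5/5 = -0.1
  S[Y,Y] = ((-3.5)·(-3.5) + (1.5)·(1.5) + (1.5)·(1.5) + (-2.5)·(-2.5) + (2.5)·(2.5) + (0.5)·(0.5)) / 5 = 29.5/5 = 5.9
  S = [[4.1667, -0.1],
 [-0.1, 5.9]].

Step 3 — invert S. det(S) = 4.1667·5.9 - (-0.1)² = 24.5733.
  S^{-1} = (1/det) · [[d, -b], [-b, a]] = [[0.2401, 0.0041],
 [0.0041, 0.1696]].

Step 4 — quadratic form (x̄ - mu_0)^T · S^{-1} · (x̄ - mu_0):
  S^{-1} · (x̄ - mu_0) = (0.7501, -0.411),
  (x̄ - mu_0)^T · [...] = (3.1667)·(0.7501) + (-2.5)·(-0.411) = 3.403.

Step 5 — scale by n: T² = 6 · 3.403 = 20.4178.

T² ≈ 20.4178


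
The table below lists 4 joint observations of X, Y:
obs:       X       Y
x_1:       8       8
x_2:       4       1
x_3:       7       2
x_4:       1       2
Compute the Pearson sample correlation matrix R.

Step 1 — column means:
  mean(X) = (8 + 4 + 7 + 1) / 4 = 20/4 = 5
  mean(Y) = (8 + 1 + 2 + 2) / 4 = 13/4 = 3.25

Step 2 — sample variances and covariances s[i,j] = (1/(n-1)) · Σ_k (x_{k,i} - mean_i) · (x_{k,j} - mean_j), with n-1 = 3:
  s[X,X] = ((3)·(3) + (-1)·(-1) + (2)·(2) + (-4)·(-4)) / 3 = 30/3 = 10
  s[X,Y] = ((3)·(4.75) + (-1)·(-2.25) + (2)·(-1.25) + (-4)·(-1.25)) / 3 = 19/3 = 6.3333
  s[Y,Y] = ((4.75)·(4.75) + (-2.25)·(-2.25) + (-1.25)·(-1.25) + (-1.25)·(-1.25)) / 3 = 30.75/3 = 10.25
  Sample standard deviations s_i = √(s[i,i]):
  s(X) = √(10) = 3.1623
  s(Y) = √(10.25) = 3.2016

Step 3 — r_{ij} = s_{ij} / (s_i · s_j):
  r[X,X] = 1 (diagonal).
  r[X,Y] = 6.3333 / (3.1623 · 3.2016) = 6.3333 / 10.1242 = 0.6256
  r[Y,Y] = 1 (diagonal).

R is symmetric with unit diagonal. Assembling:

R = [[1, 0.6256],
 [0.6256, 1]]


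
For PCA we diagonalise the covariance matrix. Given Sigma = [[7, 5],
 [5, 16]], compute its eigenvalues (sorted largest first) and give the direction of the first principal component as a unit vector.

Step 1 — characteristic polynomial of 2×2 Sigma:
  det(Sigma - λI) = λ² - trace · λ + det = 0.
  trace = 7 + 16 = 23, det = 7·16 - (5)² = 87.
Step 2 — discriminant:
  Δ = trace² - 4·det = 529 - 348 = 181.
Step 3 — eigenvalues:
  λ = (trace ± √Δ)/2 = (23 ± 13.4536)/2,
  λ_1 = 18.2268,  λ_2 = 4.7732.

Step 4 — unit eigenvector for λ_1: solve (Sigma - λ_1 I)v = 0. First row:
  (7 - 18.2268)·v_x + (5)·v_y = 0, i.e. (-11.2268)·v_x + (5)·v_y = 0,
  so v ∝ (b, λ_1 - a) = (5, 11.2268) = u.
  ||u|| = √((5)² + (11.2268)²) = √(151.0413) ≈ 12.2899,
  v_1 = u/||u|| ≈ (0.4068, 0.9135) (||v_1|| = 1).

λ_1 = 18.2268,  λ_2 = 4.7732;  v_1 ≈ (0.4068, 0.9135)


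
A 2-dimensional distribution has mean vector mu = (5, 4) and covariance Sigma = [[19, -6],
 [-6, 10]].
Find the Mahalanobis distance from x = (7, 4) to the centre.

Step 1 — centre the observation: (x - mu) = (2, 0).

Step 2 — invert Sigma. det(Sigma) = 19·10 - (-6)² = 154.
  Sigma^{-1} = (1/det) · [[d, -b], [-b, a]] = [[0.0649, 0.039],
 [0.039, 0.1234]].

Step 3 — form the quadratic (x - mu)^T · Sigma^{-1} · (x - mu):
  Sigma^{-1} · (x - mu) = (0.1299, 0.0779).
  (x - mu)^T · [Sigma^{-1} · (x - mu)] = (2)·(0.1299) + (0)·(0.0779) = 0.2597.

Step 4 — take square root: d = √(0.2597) ≈ 0.5096.

d(x, mu) = √(0.2597) ≈ 0.5096


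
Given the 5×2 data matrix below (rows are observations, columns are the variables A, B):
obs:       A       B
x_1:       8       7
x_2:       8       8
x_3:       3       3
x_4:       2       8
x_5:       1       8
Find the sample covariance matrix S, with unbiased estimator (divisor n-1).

Step 1 — column means:
  mean(A) = (8 + 8 + 3 + 2 + 1) / 5 = 22/5 = 4.4
  mean(B) = (7 + 8 + 3 + 8 + 8) / 5 = 34/5 = 6.8

Step 2 — sample covariance S[i,j] = (1/(n-1)) · Σ_k (x_{k,i} - mean_i) · (x_{k,j} - mean_j), with n-1 = 4.
  S[A,A] = ((3.6)·(3.6) + (3.6)·(3.6) + (-1.4)·(-1.4) + (-2.4)·(-2.4) + (-3.4)·(-3.4)) / 4 = 45.2/4 = 11.3
  S[A,B] = ((3.6)·(0.2) + (3.6)·(1.2) + (-1.4)·(-3.8) + (-2.4)·(1.2) + (-3.4)·(1.2)) / 4 = 3.4/4 = 0.85
  S[B,B] = ((0.2)·(0.2) + (1.2)·(1.2) + (-3.8)·(-3.8) + (1.2)·(1.2) + (1.2)·(1.2)) / 4 = 18.8/4 = 4.7

S is symmetric (S[j,i] = S[i,j]). Assembling:

S = [[11.3, 0.85],
 [0.85, 4.7]]


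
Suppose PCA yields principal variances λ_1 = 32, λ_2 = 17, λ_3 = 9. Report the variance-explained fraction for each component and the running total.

Step 1 — total variance = trace(Sigma) = Σ λ_i = 32 + 17 + 9 = 58.

Step 2 — fraction explained by component i = λ_i / Σ λ:
  PC1: 32/58 = 0.5517
  PC2: 17/58 = 0.2931
  PC3: 9/58 = 0.1552

Step 3 — cumulative fraction after k components = (λ_1 + ... + λ_k) / Σ λ:
  k = 1: 32/58 = 0.5517
  k = 2: (32 + 17)/58 = 49/58 = 0.8448
  k = 3: (32 + 17 + 9)/58 = 58/58 = 1

Summary (fraction, with percent):

explained: PC1 0.5517 (55.17%), PC2 0.2931 (29.31%), PC3 0.1552 (15.52%);  cumulative: 0.5517, 0.8448, 1


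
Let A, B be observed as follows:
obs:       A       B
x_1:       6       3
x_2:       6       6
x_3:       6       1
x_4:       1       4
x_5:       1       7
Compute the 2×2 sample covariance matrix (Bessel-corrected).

Step 1 — column means:
  mean(A) = (6 + 6 + 6 + 1 + 1) / 5 = 20/5 = 4
  mean(B) = (3 + 6 + 1 + 4 + 7) / 5 = 21/5 = 4.2

Step 2 — sample covariance S[i,j] = (1/(n-1)) · Σ_k (x_{k,i} - mean_i) · (x_{k,j} - mean_j), with n-1 = 4.
  S[A,A] = ((2)·(2) + (2)·(2) + (2)·(2) + (-3)·(-3) + (-3)·(-3)) / 4 = 30/4 = 7.5
  S[A,B] = ((2)·(-1.2) + (2)·(1.8) + (2)·(-3.2) + (-3)·(-0.2) + (-3)·(2.8)) / 4 = -13/4 = -3.25
  S[B,B] = ((-1.2)·(-1.2) + (1.8)·(1.8) + (-3.2)·(-3.2) + (-0.2)·(-0.2) + (2.8)·(2.8)) / 4 = 22.8/4 = 5.7

S is symmetric (S[j,i] = S[i,j]). Assembling:

S = [[7.5, -3.25],
 [-3.25, 5.7]]


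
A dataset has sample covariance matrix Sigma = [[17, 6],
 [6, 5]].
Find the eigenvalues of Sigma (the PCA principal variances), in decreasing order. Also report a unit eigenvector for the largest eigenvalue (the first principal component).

Step 1 — characteristic polynomial of 2×2 Sigma:
  det(Sigma - λI) = λ² - trace · λ + det = 0.
  trace = 17 + 5 = 22, det = 17·5 - (6)² = 49.
Step 2 — discriminant:
  Δ = trace² - 4·det = 484 - 196 = 288.
Step 3 — eigenvalues:
  λ = (trace ± √Δ)/2 = (22 ± 16.9706)/2,
  λ_1 = 19.4853,  λ_2 = 2.5147.

Step 4 — unit eigenvector for λ_1: solve (Sigma - λ_1 I)v = 0. First row:
  (17 - 19.4853)·v_x + (6)·v_y = 0, i.e. (-2.4853)·v_x + (6)·v_y = 0,
  so v ∝ (b, λ_1 - a) = (6, 2.4853) = u.
  ||u|| = √((6)² + (2.4853)²) = √(42.1766) ≈ 6.4944,
  v_1 = u/||u|| ≈ (0.9239, 0.3827) (||v_1|| = 1).

λ_1 = 19.4853,  λ_2 = 2.5147;  v_1 ≈ (0.9239, 0.3827)


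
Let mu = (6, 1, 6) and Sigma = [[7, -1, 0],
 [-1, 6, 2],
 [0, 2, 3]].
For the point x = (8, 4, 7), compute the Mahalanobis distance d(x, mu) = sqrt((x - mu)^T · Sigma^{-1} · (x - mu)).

Step 1 — centre the observation: (x - mu) = (2, 3, 1).

Step 2 — invert Sigma (cofactor / det for 3×3, or solve directly):
  Sigma^{-1} = [[0.1474, 0.0316, -0.0211],
 [0.0316, 0.2211, -0.1474],
 [-0.0211, -0.1474, 0.4316]].

Step 3 — form the quadratic (x - mu)^T · Sigma^{-1} · (x - mu):
  Sigma^{-1} · (x - mu) = (0.3684, 0.5789, -0.0526).
  (x - mu)^T · [Sigma^{-1} · (x - mu)] = (2)·(0.3684) + (3)·(0.5789) + (1)·(-0.0526) = 2.4211.

Step 4 — take square root: d = √(2.4211) ≈ 1.556.

d(x, mu) = √(2.4211) ≈ 1.556


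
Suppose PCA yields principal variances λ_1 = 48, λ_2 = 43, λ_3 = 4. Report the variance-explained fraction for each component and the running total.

Step 1 — total variance = trace(Sigma) = Σ λ_i = 48 + 43 + 4 = 95.

Step 2 — fraction explained by component i = λ_i / Σ λ:
  PC1: 48/95 = 0.5053
  PC2: 43/95 = 0.4526
  PC3: 4/95 = 0.0421

Step 3 — cumulative fraction after k components = (λ_1 + ... + λ_k) / Σ λ:
  k = 1: 48/95 = 0.5053
  k = 2: (48 + 43)/95 = 91/95 = 0.9579
  k = 3: (48 + 43 + 4)/95 = 95/95 = 1

Summary (fraction, with percent):

explained: PC1 0.5053 (50.53%), PC2 0.4526 (45.26%), PC3 0.0421 (4.21%);  cumulative: 0.5053, 0.9579, 1


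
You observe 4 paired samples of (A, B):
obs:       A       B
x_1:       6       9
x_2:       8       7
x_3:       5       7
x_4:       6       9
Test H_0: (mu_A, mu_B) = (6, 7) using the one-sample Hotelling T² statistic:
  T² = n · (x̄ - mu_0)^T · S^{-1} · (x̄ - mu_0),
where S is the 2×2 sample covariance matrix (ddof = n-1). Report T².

Step 1 — sample mean vector:
  mean(A) = (6 + 8 + 5 + 6) / 4 = 25/4 = 6.25
  mean(B) = (9 + 7 + 7 + 9) / 4 = 32/4 = 8
  x̄ = (6.25, 8),  deviation x̄ - mu_0 = (6.25, 8) - (6, 7) = (0.25, 1).

Step 2 — sample covariance matrix, S[i,j] = (1/(n-1)) · Σ_k (x_{k,i} - mean_i) · (x_{k,j} - mean_j), divisor n-1 = 3:
  S[A,A] = ((-0.25)·(-0.25) + (1.75)·(1.75) + (-1.25)·(-1.25) + (-0.25)·(-0.25)) / 3 = 4.75/3 = 1.5833
  S[A,B] = ((-0.25)·(1) + (1.75)·(-1) + (-1.25)·(-1) + (-0.25)·(1)) / 3 = -1/3 = -0.3333
  S[B,B] = ((1)·(1) + (-1)·(-1) + (-1)·(-1) + (1)·(1)) / 3 = 4/3 = 1.3333
  S = [[1.5833, -0.3333],
 [-0.3333, 1.3333]].

Step 3 — invert S. det(S) = 1.5833·1.3333 - (-0.3333)² = 2.
  S^{-1} = (1/det) · [[d, -b], [-b, a]] = [[0.6667, 0.1667],
 [0.1667, 0.7917]].

Step 4 — quadratic form (x̄ - mu_0)^T · S^{-1} · (x̄ - mu_0):
  S^{-1} · (x̄ - mu_0) = (0.3333, 0.8333),
  (x̄ - mu_0)^T · [...] = (0.25)·(0.3333) + (1)·(0.8333) = 0.9167.

Step 5 — scale by n: T² = 4 · 0.9167 = 3.6667.

T² ≈ 3.6667


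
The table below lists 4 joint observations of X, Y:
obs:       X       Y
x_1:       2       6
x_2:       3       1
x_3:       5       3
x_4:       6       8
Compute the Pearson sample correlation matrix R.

Step 1 — column means:
  mean(X) = (2 + 3 + 5 + 6) / 4 = 16/4 = 4
  mean(Y) = (6 + 1 + 3 + 8) / 4 = 18/4 = 4.5

Step 2 — sample variances and covariances s[i,j] = (1/(n-1)) · Σ_k (x_{k,i} - mean_i) · (x_{k,j} - mean_j), with n-1 = 3:
  s[X,X] = ((-2)·(-2) + (-1)·(-1) + (1)·(1) + (2)·(2)) / 3 = 10/3 = 3.3333
  s[X,Y] = ((-2)·(1.5) + (-1)·(-3.5) + (1)·(-1.5) + (2)·(3.5)) / 3 = 6/3 = 2
  s[Y,Y] = ((1.5)·(1.5) + (-3.5)·(-3.5) + (-1.5)·(-1.5) + (3.5)·(3.5)) / 3 = 29/3 = 9.6667
  Sample standard deviations s_i = √(s[i,i]):
  s(X) = √(3.3333) = 1.8257
  s(Y) = √(9.6667) = 3.1091

Step 3 — r_{ij} = s_{ij} / (s_i · s_j):
  r[X,X] = 1 (diagonal).
  r[X,Y] = 2 / (1.8257 · 3.1091) = 2 / 5.6765 = 0.3523
  r[Y,Y] = 1 (diagonal).

R is symmetric with unit diagonal. Assembling:

R = [[1, 0.3523],
 [0.3523, 1]]


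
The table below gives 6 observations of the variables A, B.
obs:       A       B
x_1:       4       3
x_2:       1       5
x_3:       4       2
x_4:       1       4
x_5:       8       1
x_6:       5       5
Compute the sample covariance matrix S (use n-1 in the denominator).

Step 1 — column means:
  mean(A) = (4 + 1 + 4 + 1 + 8 + 5) / 6 = 23/6 = 3.8333
  mean(B) = (3 + 5 + 2 + 4 + 1 + 5) / 6 = 20/6 = 3.3333

Step 2 — sample covariance S[i,j] = (1/(n-1)) · Σ_k (x_{k,i} - mean_i) · (x_{k,j} - mean_j), with n-1 = 5.
  S[A,A] = ((0.1667)·(0.1667) + (-2.8333)·(-2.8333) + (0.1667)·(0.1667) + (-2.8333)·(-2.8333) + (4.1667)·(4.1667) + (1.1667)·(1.1667)) / 5 = 34.8333/5 = 6.9667
  S[A,B] = ((0.1667)·(-0.3333) + (-2.8333)·(1.6667) + (0.1667)·(-1.3333) + (-2.8333)·(0.6667) + (4.1667)·(-2.3333) + (1.1667)·(1.6667)) / 5 = -14.6667/5 = -2.9333
  S[B,B] = ((-0.3333)·(-0.3333) + (1.6667)·(1.6667) + (-1.3333)·(-1.3333) + (0.6667)·(0.6667) + (-2.3333)·(-2.3333) + (1.6667)·(1.6667)) / 5 = 13.3333/5 = 2.6667

S is symmetric (S[j,i] = S[i,j]). Assembling:

S = [[6.9667, -2.9333],
 [-2.9333, 2.6667]]


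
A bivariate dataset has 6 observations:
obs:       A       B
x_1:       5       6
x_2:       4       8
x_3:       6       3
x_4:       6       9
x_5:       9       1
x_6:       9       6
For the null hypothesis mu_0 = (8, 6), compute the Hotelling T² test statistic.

Step 1 — sample mean vector:
  mean(A) = (5 + 4 + 6 + 6 + 9 + 9) / 6 = 39/6 = 6.5
  mean(B) = (6 + 8 + 3 + 9 + 1 + 6) / 6 = 33/6 = 5.5
  x̄ = (6.5, 5.5),  deviation x̄ - mu_0 = (6.5, 5.5) - (8, 6) = (-1.5, -0.5).

Step 2 — sample covariance matrix, S[i,j] = (1/(n-1)) · Σ_k (x_{k,i} - mean_i) · (x_{k,j} - mean_j), divisor n-1 = 5:
  S[A,A] = ((-1.5)·(-1.5) + (-2.5)·(-2.5) + (-0.5)·(-0.5) + (-0.5)·(-0.5) + (2.5)·(2.5) + (2.5)·(2.5)) / 5 = 21.5/5 = 4.3
  S[A,B] = ((-1.5)·(0.5) + (-2.5)·(2.5) + (-0.5)·(-2.5) + (-0.5)·(3.5) + (2.5)·(-4.5) + (2.5)·(0.5)) / 5 = -17.5/5 = -3.5
  S[B,B] = ((0.5)·(0.5) + (2.5)·(2.5) + (-2.5)·(-2.5) + (3.5)·(3.5) + (-4.5)·(-4.5) + (0.5)·(0.5)) / 5 = 45.5/5 = 9.1
  S = [[4.3, -3.5],
 [-3.5, 9.1]].

Step 3 — invert S. det(S) = 4.3·9.1 - (-3.5)² = 26.88.
  S^{-1} = (1/det) · [[d, -b], [-b, a]] = [[0.3385, 0.1302],
 [0.1302, 0.16]].

Step 4 — quadratic form (x̄ - mu_0)^T · S^{-1} · (x̄ - mu_0):
  S^{-1} · (x̄ - mu_0) = (-0.5729, -0.2753),
  (x̄ - mu_0)^T · [...] = (-1.5)·(-0.5729) + (-0.5)·(-0.2753) = 0.997.

Step 5 — scale by n: T² = 6 · 0.997 = 5.9821.

T² ≈ 5.9821


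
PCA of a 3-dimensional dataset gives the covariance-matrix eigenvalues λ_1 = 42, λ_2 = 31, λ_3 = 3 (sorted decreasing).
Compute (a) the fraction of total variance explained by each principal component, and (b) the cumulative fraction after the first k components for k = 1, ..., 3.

Step 1 — total variance = trace(Sigma) = Σ λ_i = 42 + 31 + 3 = 76.

Step 2 — fraction explained by component i = λ_i / Σ λ:
  PC1: 42/76 = 0.5526
  PC2: 31/76 = 0.4079
  PC3: 3/76 = 0.0395

Step 3 — cumulative fraction after k components = (λ_1 + ... + λ_k) / Σ λ:
  k = 1: 42/76 = 0.5526
  k = 2: (42 + 31)/76 = 73/76 = 0.9605
  k = 3: (42 + 31 + 3)/76 = 76/76 = 1

Summary (fraction, with percent):

explained: PC1 0.5526 (55.26%), PC2 0.4079 (40.79%), PC3 0.0395 (3.95%);  cumulative: 0.5526, 0.9605, 1


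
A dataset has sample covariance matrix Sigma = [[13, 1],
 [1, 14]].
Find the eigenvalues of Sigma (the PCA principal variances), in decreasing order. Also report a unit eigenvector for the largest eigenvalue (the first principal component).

Step 1 — characteristic polynomial of 2×2 Sigma:
  det(Sigma - λI) = λ² - trace · λ + det = 0.
  trace = 13 + 14 = 27, det = 13·14 - (1)² = 181.
Step 2 — discriminant:
  Δ = trace² - 4·det = 729 - 724 = 5.
Step 3 — eigenvalues:
  λ = (trace ± √Δ)/2 = (27 ± 2.2361)/2,
  λ_1 = 14.618,  λ_2 = 12.382.

Step 4 — unit eigenvector for λ_1: solve (Sigma - λ_1 I)v = 0. First row:
  (13 - 14.618)·v_x + (1)·v_y = 0, i.e. (-1.618)·v_x + (1)·v_y = 0,
  so v ∝ (b, λ_1 - a) = (1, 1.618) = u.
  ||u|| = √((1)² + (1.618)²) = √(3.618) ≈ 1.9021,
  v_1 = u/||u|| ≈ (0.5257, 0.8507) (||v_1|| = 1).

λ_1 = 14.618,  λ_2 = 12.382;  v_1 ≈ (0.5257, 0.8507)


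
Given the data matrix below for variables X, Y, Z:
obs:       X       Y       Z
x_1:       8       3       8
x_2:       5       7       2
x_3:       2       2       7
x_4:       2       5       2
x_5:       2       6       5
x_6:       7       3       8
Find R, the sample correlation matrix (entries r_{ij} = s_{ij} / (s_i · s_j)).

Step 1 — column means:
  mean(X) = (8 + 5 + 2 + 2 + 2 + 7) / 6 = 26/6 = 4.3333
  mean(Y) = (3 + 7 + 2 + 5 + 6 + 3) / 6 = 26/6 = 4.3333
  mean(Z) = (8 + 2 + 7 + 2 + 5 + 8) / 6 = 32/6 = 5.3333

Step 2 — sample variances and covariances s[i,j] = (1/(n-1)) · Σ_k (x_{k,i} - mean_i) · (x_{k,j} - mean_j), with n-1 = 5:
  s[X,X] = ((3.6667)·(3.6667) + (0.6667)·(0.6667) + (-2.3333)·(-2.3333) + (-2.3333)·(-2.3333) + (-2.3333)·(-2.3333) + (2.6667)·(2.6667)) / 5 = 37.3333/5 = 7.4667
  s[X,Y] = ((3.6667)·(-1.3333) + (0.6667)·(2.6667) + (-2.3333)·(-2.3333) + (-2.3333)·(0.6667) + (-2.3333)·(1.6667) + (2.6667)·(-1.3333)) / 5 = -6.6667/5 = -1.3333
  s[X,Z] = ((3.6667)·(2.6667) + (0.6667)·(-3.3333) + (-2.3333)·(1.6667) + (-2.3333)·(-3.3333) + (-2.3333)·(-0.3333) + (2.6667)·(2.6667)) / 5 = 19.3333/5 = 3.8667
  s[Y,Y] = ((-1.3333)·(-1.3333) + (2.6667)·(2.6667) + (-2.3333)·(-2.3333) + (0.6667)·(0.6667) + (1.6667)·(1.6667) + (-1.3333)·(-1.3333)) / 5 = 19.3333/5 = 3.8667
  s[Y,Z] = ((-1.3333)·(2.6667) + (2.6667)·(-3.3333) + (-2.3333)·(1.6667) + (0.6667)·(-3.3333) + (1.6667)·(-0.3333) + (-1.3333)·(2.6667)) / 5 = -22.6667/5 = -4.5333
  s[Z,Z] = ((2.6667)·(2.6667) + (-3.3333)·(-3.3333) + (1.6667)·(1.6667) + (-3.3333)·(-3.3333) + (-0.3333)·(-0.3333) + (2.6667)·(2.6667)) / 5 = 39.3333/5 = 7.8667
  Sample standard deviations s_i = √(s[i,i]):
  s(X) = √(7.4667) = 2.7325
  s(Y) = √(3.8667) = 1.9664
  s(Z) = √(7.8667) = 2.8048

Step 3 — r_{ij} = s_{ij} / (s_i · s_j):
  r[X,X] = 1 (diagonal).
  r[X,Y] = -1.3333 / (2.7325 · 1.9664) = -1.3333 / 5.3732 = -0.2481
  r[X,Z] = 3.8667 / (2.7325 · 2.8048) = 3.8667 / 7.6641 = 0.5045
  r[Y,Y] = 1 (diagonal).
  r[Y,Z] = -4.5333 / (1.9664 · 2.8048) = -4.5333 / 5.5152 = -0.822
  r[Z,Z] = 1 (diagonal).

R is symmetric with unit diagonal. Assembling:

R = [[1, -0.2481, 0.5045],
 [-0.2481, 1, -0.822],
 [0.5045, -0.822, 1]]


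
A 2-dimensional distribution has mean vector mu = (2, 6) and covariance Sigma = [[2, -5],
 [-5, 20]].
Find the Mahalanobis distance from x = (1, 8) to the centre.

Step 1 — centre the observation: (x - mu) = (-1, 2).

Step 2 — invert Sigma. det(Sigma) = 2·20 - (-5)² = 15.
  Sigma^{-1} = (1/det) · [[d, -b], [-b, a]] = [[1.3333, 0.3333],
 [0.3333, 0.1333]].

Step 3 — form the quadratic (x - mu)^T · Sigma^{-1} · (x - mu):
  Sigma^{-1} · (x - mu) = (-0.6667, -0.0667).
  (x - mu)^T · [Sigma^{-1} · (x - mu)] = (-1)·(-0.6667) + (2)·(-0.0667) = 0.5333.

Step 4 — take square root: d = √(0.5333) ≈ 0.7303.

d(x, mu) = √(0.5333) ≈ 0.7303


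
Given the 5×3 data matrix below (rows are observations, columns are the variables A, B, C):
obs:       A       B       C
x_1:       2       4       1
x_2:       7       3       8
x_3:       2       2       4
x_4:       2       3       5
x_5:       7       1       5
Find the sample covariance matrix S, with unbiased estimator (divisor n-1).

Step 1 — column means:
  mean(A) = (2 + 7 + 2 + 2 + 7) / 5 = 20/5 = 4
  mean(B) = (4 + 3 + 2 + 3 + 1) / 5 = 13/5 = 2.6
  mean(C) = (1 + 8 + 4 + 5 + 5) / 5 = 23/5 = 4.6

Step 2 — sample covariance S[i,j] = (1/(n-1)) · Σ_k (x_{k,i} - mean_i) · (x_{k,j} - mean_j), with n-1 = 4.
  S[A,A] = ((-2)·(-2) + (3)·(3) + (-2)·(-2) + (-2)·(-2) + (3)·(3)) / 4 = 30/4 = 7.5
  S[A,B] = ((-2)·(1.4) + (3)·(0.4) + (-2)·(-0.6) + (-2)·(0.4) + (3)·(-1.6)) / 4 = -6/4 = -1.5
  S[A,C] = ((-2)·(-3.6) + (3)·(3.4) + (-2)·(-0.6) + (-2)·(0.4) + (3)·(0.4)) / 4 = 19/4 = 4.75
  S[B,B] = ((1.4)·(1.4) + (0.4)·(0.4) + (-0.6)·(-0.6) + (0.4)·(0.4) + (-1.6)·(-1.6)) / 4 = 5.2/4 = 1.3
  S[B,C] = ((1.4)·(-3.6) + (0.4)·(3.4) + (-0.6)·(-0.6) + (0.4)·(0.4) + (-1.6)·(0.4)) / 4 = -3.8/4 = -0.95
  S[C,C] = ((-3.6)·(-3.6) + (3.4)·(3.4) + (-0.6)·(-0.6) + (0.4)·(0.4) + (0.4)·(0.4)) / 4 = 25.2/4 = 6.3

S is symmetric (S[j,i] = S[i,j]). Assembling:

S = [[7.5, -1.5, 4.75],
 [-1.5, 1.3, -0.95],
 [4.75, -0.95, 6.3]]


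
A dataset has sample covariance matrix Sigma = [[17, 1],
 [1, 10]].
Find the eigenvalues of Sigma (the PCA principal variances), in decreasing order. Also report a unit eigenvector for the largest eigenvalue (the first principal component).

Step 1 — characteristic polynomial of 2×2 Sigma:
  det(Sigma - λI) = λ² - trace · λ + det = 0.
  trace = 17 + 10 = 27, det = 17·10 - (1)² = 169.
Step 2 — discriminant:
  Δ = trace² - 4·det = 729 - 676 = 53.
Step 3 — eigenvalues:
  λ = (trace ± √Δ)/2 = (27 ± 7.2801)/2,
  λ_1 = 17.1401,  λ_2 = 9.8599.

Step 4 — unit eigenvector for λ_1: solve (Sigma - λ_1 I)v = 0. First row:
  (17 - 17.1401)·v_x + (1)·v_y = 0, i.e. (-0.1401)·v_x + (1)·v_y = 0,
  so v ∝ (b, λ_1 - a) = (1, 0.1401) = u.
  ||u|| = √((1)² + (0.1401)²) = √(1.0196) ≈ 1.0098,
  v_1 = u/||u|| ≈ (0.9903, 0.1387) (||v_1|| = 1).

λ_1 = 17.1401,  λ_2 = 9.8599;  v_1 ≈ (0.9903, 0.1387)


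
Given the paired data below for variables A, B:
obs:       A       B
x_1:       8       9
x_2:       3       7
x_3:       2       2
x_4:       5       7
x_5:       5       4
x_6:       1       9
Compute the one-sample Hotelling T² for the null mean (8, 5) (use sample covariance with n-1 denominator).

Step 1 — sample mean vector:
  mean(A) = (8 + 3 + 2 + 5 + 5 + 1) / 6 = 24/6 = 4
  mean(B) = (9 + 7 + 2 + 7 + 4 + 9) / 6 = 38/6 = 6.3333
  x̄ = (4, 6.3333),  deviation x̄ - mu_0 = (4, 6.3333) - (8, 5) = (-4, 1.3333).

Step 2 — sample covariance matrix, S[i,j] = (1/(n-1)) · Σ_k (x_{k,i} - mean_i) · (x_{k,j} - mean_j), divisor n-1 = 5:
  S[A,A] = ((4)·(4) + (-1)·(-1) + (-2)·(-2) + (1)·(1) + (1)·(1) + (-3)·(-3)) / 5 = 32/5 = 6.4
  S[A,B] = ((4)·(2.6667) + (-1)·(0.6667) + (-2)·(-4.3333) + (1)·(0.6667) + (1)·(-2.3333) + (-3)·(2.6667)) / 5 = 9/5 = 1.8
  S[B,B] = ((2.6667)·(2.6667) + (0.6667)·(0.6667) + (-4.3333)·(-4.3333) + (0.6667)·(0.6667) + (-2.3333)·(-2.3333) + (2.6667)·(2.6667)) / 5 = 39.3333/5 = 7.8667
  S = [[6.4, 1.8],
 [1.8, 7.8667]].

Step 3 — invert S. det(S) = 6.4·7.8667 - (1.8)² = 47.1067.
  S^{-1} = (1/det) · [[d, -b], [-b, a]] = [[0.167, -0.0382],
 [-0.0382, 0.1359]].

Step 4 — quadratic form (x̄ - mu_0)^T · S^{-1} · (x̄ - mu_0):
  S^{-1} · (x̄ - mu_0) = (-0.7189, 0.334),
  (x̄ - mu_0)^T · [...] = (-4)·(-0.7189) + (1.3333)·(0.334) = 3.3211.

Step 5 — scale by n: T² = 6 · 3.3211 = 19.9264.

T² ≈ 19.9264


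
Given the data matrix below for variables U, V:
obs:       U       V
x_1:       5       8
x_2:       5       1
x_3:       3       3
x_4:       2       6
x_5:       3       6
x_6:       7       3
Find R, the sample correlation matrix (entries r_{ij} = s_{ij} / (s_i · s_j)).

Step 1 — column means:
  mean(U) = (5 + 5 + 3 + 2 + 3 + 7) / 6 = 25/6 = 4.1667
  mean(V) = (8 + 1 + 3 + 6 + 6 + 3) / 6 = 27/6 = 4.5

Step 2 — sample variances and covariances s[i,j] = (1/(n-1)) · Σ_k (x_{k,i} - mean_i) · (x_{k,j} - mean_j), with n-1 = 5:
  s[U,U] = ((0.8333)·(0.8333) + (0.8333)·(0.8333) + (-1.1667)·(-1.1667) + (-2.1667)·(-2.1667) + (-1.1667)·(-1.1667) + (2.8333)·(2.8333)) / 5 = 16.8333/5 = 3.3667
  s[U,V] = ((0.8333)·(3.5) + (0.8333)·(-3.5) + (-1.1667)·(-1.5) + (-2.1667)·(1.5) + (-1.1667)·(1.5) + (2.8333)·(-1.5)) / 5 = -7.5/5 = -1.5
  s[V,V] = ((3.5)·(3.5) + (-3.5)·(-3.5) + (-1.5)·(-1.5) + (1.5)·(1.5) + (1.5)·(1.5) + (-1.5)·(-1.5)) / 5 = 33.5/5 = 6.7
  Sample standard deviations s_i = √(s[i,i]):
  s(U) = √(3.3667) = 1.8348
  s(V) = √(6.7) = 2.5884

Step 3 — r_{ij} = s_{ij} / (s_i · s_j):
  r[U,U] = 1 (diagonal).
  r[U,V] = -1.5 / (1.8348 · 2.5884) = -1.5 / 4.7494 = -0.3158
  r[V,V] = 1 (diagonal).

R is symmetric with unit diagonal. Assembling:

R = [[1, -0.3158],
 [-0.3158, 1]]


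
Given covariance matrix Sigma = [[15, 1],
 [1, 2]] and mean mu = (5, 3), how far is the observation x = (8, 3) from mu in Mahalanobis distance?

Step 1 — centre the observation: (x - mu) = (3, 0).

Step 2 — invert Sigma. det(Sigma) = 15·2 - (1)² = 29.
  Sigma^{-1} = (1/det) · [[d, -b], [-b, a]] = [[0.069, -0.0345],
 [-0.0345, 0.5172]].

Step 3 — form the quadratic (x - mu)^T · Sigma^{-1} · (x - mu):
  Sigma^{-1} · (x - mu) = (0.2069, -0.1034).
  (x - mu)^T · [Sigma^{-1} · (x - mu)] = (3)·(0.2069) + (0)·(-0.1034) = 0.6207.

Step 4 — take square root: d = √(0.6207) ≈ 0.7878.

d(x, mu) = √(0.6207) ≈ 0.7878


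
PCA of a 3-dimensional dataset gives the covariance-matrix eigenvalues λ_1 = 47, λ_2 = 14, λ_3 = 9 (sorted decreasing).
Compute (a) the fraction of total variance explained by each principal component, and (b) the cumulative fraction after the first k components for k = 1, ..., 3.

Step 1 — total variance = trace(Sigma) = Σ λ_i = 47 + 14 + 9 = 70.

Step 2 — fraction explained by component i = λ_i / Σ λ:
  PC1: 47/70 = 0.6714
  PC2: 14/70 = 0.2
  PC3: 9/70 = 0.1286

Step 3 — cumulative fraction after k components = (λ_1 + ... + λ_k) / Σ λ:
  k = 1: 47/70 = 0.6714
  k = 2: (47 + 14)/70 = 61/70 = 0.8714
  k = 3: (47 + 14 + 9)/70 = 70/70 = 1

Summary (fraction, with percent):

explained: PC1 0.6714 (67.14%), PC2 0.2 (20%), PC3 0.1286 (12.86%);  cumulative: 0.6714, 0.8714, 1


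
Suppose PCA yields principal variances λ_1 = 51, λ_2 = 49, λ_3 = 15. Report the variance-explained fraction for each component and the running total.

Step 1 — total variance = trace(Sigma) = Σ λ_i = 51 + 49 + 15 = 115.

Step 2 — fraction explained by component i = λ_i / Σ λ:
  PC1: 51/115 = 0.4435
  PC2: 49/115 = 0.4261
  PC3: 15/115 = 0.1304

Step 3 — cumulative fraction after k components = (λ_1 + ... + λ_k) / Σ λ:
  k = 1: 51/115 = 0.4435
  k = 2: (51 + 49)/115 = 100/115 = 0.8696
  k = 3: (51 + 49 + 15)/115 = 115/115 = 1

Summary (fraction, with percent):

explained: PC1 0.4435 (44.35%), PC2 0.4261 (42.61%), PC3 0.1304 (13.04%);  cumulative: 0.4435, 0.8696, 1


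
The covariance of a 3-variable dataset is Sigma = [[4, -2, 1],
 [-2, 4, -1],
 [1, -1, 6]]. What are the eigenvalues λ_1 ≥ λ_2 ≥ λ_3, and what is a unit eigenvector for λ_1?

Step 1 — characteristic polynomial p(λ) = det(λI - Sigma) = λ³ - tr·λ² + c_1·λ - det, where tr = trace, c_1 = sum of the principal 2×2 minors, det = det(Sigma):
  tr = 4 + 4 + 6 = 14,
  c_1 = (4·4 - (-2)²) + (4·6 - (1)²) + (4·6 - (-1)²) = 12 + 23 + 23 = 58,
  det = 4·(4·6 - (-1)²) - (-2)·((-2)·6 - (-1)·(1)) + (1)·((-2)·(-1) - 4·(1)) = 4·(23) - (-2)·(-11) + (1)·(-2) = 68.
  So p(λ) = λ³ - 14λ² + 58λ - 68.
Step 2 — look for an integer root (rational root theorem: any rational root is an integer divisor of 68). Testing λ = 2:
  p(2) = 8 - 56 + 116 - 68 = 0  ✓
  Dividing out (λ - 2): p(λ) = (λ - 2)(λ² - 12λ + 34).
Step 3 — remaining eigenvalues from the quadratic λ² - 12λ + 34 = 0:
  Δ = 12² - 4·34 = 144 - 136 = 8,  λ = (12 ± √8)/2 = (12 ± 2.8284)/2 ≈ 7.4142 or 4.5858.
  Sorted: λ_1 = 7.4142,  λ_2 = 4.5858,  λ_3 = 2  (check: sum = 14 = tr ✓).

Step 4 — unit eigenvector for λ_1 ≈ 7.4142: v spans the null space of (Sigma - λ_1 I), whose rows are
  r_1 = (-3.4142, -2, 1),  r_2 = (-2, -3.4142, -1),  r_3 = (1, -1, -1.4142).
  v is orthogonal to every row, so take v ∝ r_1 × r_2 = ((-2)·(-1) - (1)·(-3.4142), (1)·(-2) - (-3.4142)·(-1), (-3.4142)·(-3.4142) - (-2)·(-2)) ≈ (5.4142, -5.4142, 7.6569).
  Let u = (5.4142, -5.4142, 7.6569).
  ||u|| = √((5.4142)² + (-5.4142)² + (7.6569)²) = √(117.2548) ≈ 10.8284,  v_1 = u/||u|| ≈ (0.5, -0.5, 0.7071) (||v_1|| = 1).

λ_1 = 7.4142,  λ_2 = 4.5858,  λ_3 = 2;  v_1 ≈ (0.5, -0.5, 0.7071)


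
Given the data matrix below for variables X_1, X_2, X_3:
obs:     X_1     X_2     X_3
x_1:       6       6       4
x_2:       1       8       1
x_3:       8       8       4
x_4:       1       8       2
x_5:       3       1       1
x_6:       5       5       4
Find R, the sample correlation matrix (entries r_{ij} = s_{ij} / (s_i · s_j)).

Step 1 — column means:
  mean(X_1) = (6 + 1 + 8 + 1 + 3 + 5) / 6 = 24/6 = 4
  mean(X_2) = (6 + 8 + 8 + 8 + 1 + 5) / 6 = 36/6 = 6
  mean(X_3) = (4 + 1 + 4 + 2 + 1 + 4) / 6 = 16/6 = 2.6667

Step 2 — sample variances and covariances s[i,j] = (1/(n-1)) · Σ_k (x_{k,i} - mean_i) · (x_{k,j} - mean_j), with n-1 = 5:
  s[X_1,X_1] = ((2)·(2) + (-3)·(-3) + (4)·(4) + (-3)·(-3) + (-1)·(-1) + (1)·(1)) / 5 = 40/5 = 8
  s[X_1,X_2] = ((2)·(0) + (-3)·(2) + (4)·(2) + (-3)·(2) + (-1)·(-5) + (1)·(-1)) / 5 = 0/5 = 0
  s[X_1,X_3] = ((2)·(1.3333) + (-3)·(-1.6667) + (4)·(1.3333) + (-3)·(-0.6667) + (-1)·(-1.6667) + (1)·(1.3333)) / 5 = 18/5 = 3.6
  s[X_2,X_2] = ((0)·(0) + (2)·(2) + (2)·(2) + (2)·(2) + (-5)·(-5) + (-1)·(-1)) / 5 = 38/5 = 7.6
  s[X_2,X_3] = ((0)·(1.3333) + (2)·(-1.6667) + (2)·(1.3333) + (2)·(-0.6667) + (-5)·(-1.6667) + (-1)·(1.3333)) / 5 = 5/5 = 1
  s[X_3,X_3] = ((1.3333)·(1.3333) + (-1.6667)·(-1.6667) + (1.3333)·(1.3333) + (-0.6667)·(-0.6667) + (-1.6667)·(-1.6667) + (1.3333)·(1.3333)) / 5 = 11.3333/5 = 2.2667
  Sample standard deviations s_i = √(s[i,i]):
  s(X_1) = √(8) = 2.8284
  s(X_2) = √(7.6) = 2.7568
  s(X_3) = √(2.2667) = 1.5055

Step 3 — r_{ij} = s_{ij} / (s_i · s_j):
  r[X_1,X_1] = 1 (diagonal).
  r[X_1,X_2] = 0 / (2.8284 · 2.7568) = 0 / 7.7974 = 0
  r[X_1,X_3] = 3.6 / (2.8284 · 1.5055) = 3.6 / 4.2583 = 0.8454
  r[X_2,X_2] = 1 (diagonal).
  r[X_2,X_3] = 1 / (2.7568 · 1.5055) = 1 / 4.1505 = 0.2409
  r[X_3,X_3] = 1 (diagonal).

R is symmetric with unit diagonal. Assembling:

R = [[1, 0, 0.8454],
 [0, 1, 0.2409],
 [0.8454, 0.2409, 1]]


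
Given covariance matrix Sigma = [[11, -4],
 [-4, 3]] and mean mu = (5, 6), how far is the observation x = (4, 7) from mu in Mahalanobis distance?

Step 1 — centre the observation: (x - mu) = (-1, 1).

Step 2 — invert Sigma. det(Sigma) = 11·3 - (-4)² = 17.
  Sigma^{-1} = (1/det) · [[d, -b], [-b, a]] = [[0.1765, 0.2353],
 [0.2353, 0.6471]].

Step 3 — form the quadratic (x - mu)^T · Sigma^{-1} · (x - mu):
  Sigma^{-1} · (x - mu) = (0.0588, 0.4118).
  (x - mu)^T · [Sigma^{-1} · (x - mu)] = (-1)·(0.0588) + (1)·(0.4118) = 0.3529.

Step 4 — take square root: d = √(0.3529) ≈ 0.5941.

d(x, mu) = √(0.3529) ≈ 0.5941


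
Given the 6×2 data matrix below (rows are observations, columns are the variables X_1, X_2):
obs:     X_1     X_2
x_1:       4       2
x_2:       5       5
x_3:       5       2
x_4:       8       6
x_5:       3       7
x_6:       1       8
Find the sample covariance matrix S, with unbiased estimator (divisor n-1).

Step 1 — column means:
  mean(X_1) = (4 + 5 + 5 + 8 + 3 + 1) / 6 = 26/6 = 4.3333
  mean(X_2) = (2 + 5 + 2 + 6 + 7 + 8) / 6 = 30/6 = 5

Step 2 — sample covariance S[i,j] = (1/(n-1)) · Σ_k (x_{k,i} - mean_i) · (x_{k,j} - mean_j), with n-1 = 5.
  S[X_1,X_1] = ((-0.3333)·(-0.3333) + (0.6667)·(0.6667) + (0.6667)·(0.6667) + (3.6667)·(3.6667) + (-1.3333)·(-1.3333) + (-3.3333)·(-3.3333)) / 5 = 27.3333/5 = 5.4667
  S[X_1,X_2] = ((-0.3333)·(-3) + (0.6667)·(0) + (0.6667)·(-3) + (3.6667)·(1) + (-1.3333)·(2) + (-3.3333)·(3)) / 5 = -10/5 = -2
  S[X_2,X_2] = ((-3)·(-3) + (0)·(0) + (-3)·(-3) + (1)·(1) + (2)·(2) + (3)·(3)) / 5 = 32/5 = 6.4

S is symmetric (S[j,i] = S[i,j]). Assembling:

S = [[5.4667, -2],
 [-2, 6.4]]
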